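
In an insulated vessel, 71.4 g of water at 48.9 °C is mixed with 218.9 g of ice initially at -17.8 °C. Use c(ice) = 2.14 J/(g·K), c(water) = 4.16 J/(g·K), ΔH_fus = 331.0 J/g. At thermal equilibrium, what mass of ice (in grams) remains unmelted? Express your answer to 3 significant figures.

m_ice remaining = 200 g

Heat to warm all ice to 0 °C: 218.9×2.14×17.8 = 8338.3 J
Heat released by water cooling to 0 °C: 71.4×4.16×48.9 = 14524 J
14524 J < 8338.3 + 218.9×331.0 = 80794.2 J, so not all ice melts; final T = 0 °C.
Heat left for melting: 14524 − 8338.3 = 6185.7 J
Mass melted = 6185.7 / 331.0 = 18.69 g
Ice remaining = 218.9 − 18.69 = 200.21 g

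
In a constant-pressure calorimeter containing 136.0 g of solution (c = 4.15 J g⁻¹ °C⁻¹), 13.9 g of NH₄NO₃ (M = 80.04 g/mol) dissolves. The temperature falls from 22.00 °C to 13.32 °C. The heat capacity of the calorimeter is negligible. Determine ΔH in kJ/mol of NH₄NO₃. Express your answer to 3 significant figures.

|ΔT| = |13.32 − 22.00| = 8.68 °C
|q_surr| = (136.0 × 4.15) × 8.68 = 564.4 × 8.68 = 4899 J
n(NH₄NO₃) = 13.9 / 80.04 = 0.1737 mol
Temperature fell, so q_rxn = +|q_surr| = 4.899 kJ
ΔH = q_rxn / n = 28.20 kJ/mol

ΔH = 28.2 kJ/mol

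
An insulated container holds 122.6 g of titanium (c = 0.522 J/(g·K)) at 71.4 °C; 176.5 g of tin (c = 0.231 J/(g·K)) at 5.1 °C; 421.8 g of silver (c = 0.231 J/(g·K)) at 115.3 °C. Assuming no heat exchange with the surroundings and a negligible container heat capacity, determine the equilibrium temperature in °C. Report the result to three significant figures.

Σ mᵢcᵢ(T − Tᵢ) = 0  ⇒  T = Σ mᵢcᵢTᵢ / Σ mᵢcᵢ
Σ mᵢcᵢ = 122.6×0.522 + 176.5×0.231 + 421.8×0.231 = 202.2045
Σ mᵢcᵢTᵢ = 63.9972×71.4 + 40.7715×5.1 + 97.4358×115.3 = 16012
T = 16012 / 202.2045 = 79.19 °C

T_f = 79.2 °C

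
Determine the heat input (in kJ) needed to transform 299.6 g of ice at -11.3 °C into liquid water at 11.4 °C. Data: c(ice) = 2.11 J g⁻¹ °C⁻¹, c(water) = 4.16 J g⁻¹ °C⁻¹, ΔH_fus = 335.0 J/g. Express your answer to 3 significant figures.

q = 122 kJ

q1 (heat ice -11.3→0.0 °C): 299.6 × 2.11 × 11.3 = 7143 J
q2 (melt at 0 °C): 299.6 × 335.0 = 100366 J
q3 (heat water 0.0→11.4 °C): 299.6 × 4.16 × 11.4 = 14208 J
Total: 7143 + 100366 + 14208 = 121717 J = 122 kJ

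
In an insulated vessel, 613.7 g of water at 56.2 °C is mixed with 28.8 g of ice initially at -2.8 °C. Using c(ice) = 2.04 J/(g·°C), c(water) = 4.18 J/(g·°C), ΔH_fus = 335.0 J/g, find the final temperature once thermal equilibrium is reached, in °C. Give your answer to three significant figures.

T_f = 50.0 °C

Heat to bring ice to 0 °C and melt it: q₁ = 28.8×2.04×2.8 + 28.8×335.0 = 9812.5 J
Heat the water can supply cooling to 0 °C: 613.7×4.18×56.2 = 144168 J > q₁, so all ice melts.
Energy balance: 613.7×4.18×(56.2 − T) = 9812.5 + 28.8×4.18×(T − 0)
2565.266(56.2 − T) = 9812.5 + 120.384 T
144168 − 9812.5 = 2685.650 T
T = 134355.5 / 2685.650 = 50.03 °C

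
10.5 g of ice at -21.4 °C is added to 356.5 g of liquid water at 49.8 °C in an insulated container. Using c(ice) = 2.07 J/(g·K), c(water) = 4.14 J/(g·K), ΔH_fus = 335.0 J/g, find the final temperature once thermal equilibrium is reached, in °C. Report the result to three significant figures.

T_f = 45.8 °C

Heat to bring ice to 0 °C and melt it: q₁ = 10.5×2.07×21.4 + 10.5×335.0 = 3982.6 J
Heat the water can supply cooling to 0 °C: 356.5×4.14×49.8 = 73500.3 J > q₁, so all ice melts.
Energy balance: 356.5×4.14×(49.8 − T) = 3982.6 + 10.5×4.14×(T − 0)
1475.91(49.8 − T) = 3982.6 + 43.47 T
73500.3 − 3982.6 = 1519.38 T
T = 69517.7 / 1519.38 = 45.75 °C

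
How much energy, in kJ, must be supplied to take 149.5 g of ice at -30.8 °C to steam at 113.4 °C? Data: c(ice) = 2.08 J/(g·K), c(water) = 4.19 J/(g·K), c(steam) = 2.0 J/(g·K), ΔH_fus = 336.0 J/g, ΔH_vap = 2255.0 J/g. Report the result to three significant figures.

q1 (heat ice -30.8→0.0 °C): 149.5 × 2.08 × 30.8 = 9578 J
q2 (melt at 0 °C): 149.5 × 336.0 = 50232 J
q3 (heat water 0.0→100.0 °C): 149.5 × 4.19 × 100.0 = 62641 J
q4 (vaporize at 100 °C): 149.5 × 2255.0 = 337123 J
q5 (heat steam 100.0→113.4 °C): 149.5 × 2.0 × 13.4 = 4007 J
Total: 9578 + 50232 + 62641 + 337123 + 4007 = 463581 J = 464 kJ

q = 464 kJ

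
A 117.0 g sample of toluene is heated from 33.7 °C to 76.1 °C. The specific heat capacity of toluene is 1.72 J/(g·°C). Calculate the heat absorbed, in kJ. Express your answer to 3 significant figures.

q = m c ΔT = 117.0 × 1.72 × (76.1 − 33.7)
q = 117.0 × 1.72 × 42.4 = 8533 J = 8.53 kJ

q = 8.53 kJ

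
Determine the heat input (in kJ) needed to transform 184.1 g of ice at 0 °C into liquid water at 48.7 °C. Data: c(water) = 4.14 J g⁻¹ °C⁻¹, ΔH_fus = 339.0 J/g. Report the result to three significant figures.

q = 99.5 kJ

q1 (melt at 0 °C): 184.1 × 339.0 = 62410 J
q2 (heat water 0.0→48.7 °C): 184.1 × 4.14 × 48.7 = 37118 J
Total: 62410 + 37118 = 99528 J = 99.5 kJ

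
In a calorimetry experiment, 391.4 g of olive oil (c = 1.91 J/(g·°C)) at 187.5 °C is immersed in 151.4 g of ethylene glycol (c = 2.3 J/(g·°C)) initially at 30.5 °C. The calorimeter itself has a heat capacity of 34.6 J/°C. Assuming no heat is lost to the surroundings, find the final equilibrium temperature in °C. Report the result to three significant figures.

T_f = 134 °C

Heat lost by olive oil = heat gained by ethylene glycol + calorimeter.
(391.4)(1.91)(187.5 − T) = [(151.4)(2.3) + 34.6](T − 30.5)
747.574 (187.5 − T) = 382.82 (T − 30.5)
140170 − 747.574 T = 382.82 T − 11676
151846 = 1130.394 T
T = 134.3 °C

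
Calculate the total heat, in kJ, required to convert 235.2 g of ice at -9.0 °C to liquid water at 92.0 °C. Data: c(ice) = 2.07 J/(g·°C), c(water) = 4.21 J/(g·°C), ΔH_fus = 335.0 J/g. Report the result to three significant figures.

q1 (heat ice -9.0→0.0 °C): 235.2 × 2.07 × 9.0 = 4382 J
q2 (melt at 0 °C): 235.2 × 335.0 = 78792 J
q3 (heat water 0.0→92.0 °C): 235.2 × 4.21 × 92.0 = 91098 J
Total: 4382 + 78792 + 91098 = 174272 J = 174 kJ

q = 174 kJ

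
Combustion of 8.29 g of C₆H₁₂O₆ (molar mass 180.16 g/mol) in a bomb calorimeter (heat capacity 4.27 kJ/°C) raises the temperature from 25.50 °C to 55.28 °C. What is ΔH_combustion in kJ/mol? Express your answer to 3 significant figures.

ΔH = -2760 kJ/mol

ΔT = 55.28 − 25.50 = 29.78 °C
q_cal = C_cal × ΔT = 4.27 × 29.78 = 127.1606 kJ
n = 8.29 / 180.16 = 0.04601 mol
q_rxn = −q_cal = -127.1606 kJ
ΔH = -127.1606 / 0.04601 = -2764 kJ/mol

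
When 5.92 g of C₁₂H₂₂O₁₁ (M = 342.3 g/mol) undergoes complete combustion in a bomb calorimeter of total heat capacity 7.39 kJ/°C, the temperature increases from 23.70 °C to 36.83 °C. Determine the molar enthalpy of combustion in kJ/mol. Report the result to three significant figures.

ΔH = -5610 kJ/mol

ΔT = 36.83 − 23.70 = 13.13 °C
q_cal = C_cal × ΔT = 7.39 × 13.13 = 97.0307 kJ
n = 5.92 / 342.3 = 0.01729 mol
q_rxn = −q_cal = -97.0307 kJ
ΔH = -97.0307 / 0.01729 = -5612 kJ/mol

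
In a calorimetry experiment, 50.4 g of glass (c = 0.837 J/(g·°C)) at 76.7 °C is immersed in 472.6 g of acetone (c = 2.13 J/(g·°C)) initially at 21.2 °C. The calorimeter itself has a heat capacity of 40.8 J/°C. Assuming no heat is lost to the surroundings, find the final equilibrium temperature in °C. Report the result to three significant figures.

Heat lost by glass = heat gained by acetone + calorimeter.
(50.4)(0.837)(76.7 − T) = [(472.6)(2.13) + 40.8](T − 21.2)
42.1848 (76.7 − T) = 1047.438 (T − 21.2)
3235.6 − 42.1848 T = 1047.438 T − 22206
25441.6 = 1089.6228 T
T = 23.349 °C

T_f = 23.3 °C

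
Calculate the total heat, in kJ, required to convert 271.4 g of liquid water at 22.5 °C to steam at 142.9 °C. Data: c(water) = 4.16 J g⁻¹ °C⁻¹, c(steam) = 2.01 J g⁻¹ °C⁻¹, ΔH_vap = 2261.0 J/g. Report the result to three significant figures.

q = 725 kJ

q1 (heat water 22.5→100.0 °C): 271.4 × 4.16 × 77.5 = 87499 J
q2 (vaporize at 100 °C): 271.4 × 2261.0 = 613635 J
q3 (heat steam 100.0→142.9 °C): 271.4 × 2.01 × 42.9 = 23403 J
Total: 87499 + 613635 + 23403 = 724537 J = 725 kJ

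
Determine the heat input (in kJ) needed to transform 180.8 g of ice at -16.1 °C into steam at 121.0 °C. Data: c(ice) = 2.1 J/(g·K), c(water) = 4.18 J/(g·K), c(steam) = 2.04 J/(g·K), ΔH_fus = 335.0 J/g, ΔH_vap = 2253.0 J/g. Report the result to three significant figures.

q = 557 kJ

q1 (heat ice -16.1→0.0 °C): 180.8 × 2.1 × 16.1 = 6113 J
q2 (melt at 0 °C): 180.8 × 335.0 = 60568 J
q3 (heat water 0.0→100.0 °C): 180.8 × 4.18 × 100.0 = 75574 J
q4 (vaporize at 100 °C): 180.8 × 2253.0 = 407342 J
q5 (heat steam 100.0→121.0 °C): 180.8 × 2.04 × 21.0 = 7745 J
Total: 6113 + 60568 + 75574 + 407342 + 7745 = 557342 J = 557 kJ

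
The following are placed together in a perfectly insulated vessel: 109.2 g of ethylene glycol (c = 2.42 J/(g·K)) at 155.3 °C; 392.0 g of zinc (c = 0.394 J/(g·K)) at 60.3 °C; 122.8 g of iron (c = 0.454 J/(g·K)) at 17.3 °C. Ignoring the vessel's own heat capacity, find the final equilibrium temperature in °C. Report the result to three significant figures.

T_f = 108 °C

Σ mᵢcᵢ(T − Tᵢ) = 0  ⇒  T = Σ mᵢcᵢTᵢ / Σ mᵢcᵢ
Σ mᵢcᵢ = 109.2×2.42 + 392.0×0.394 + 122.8×0.454 = 474.4632
Σ mᵢcᵢTᵢ = 264.264×155.3 + 154.448×60.3 + 55.7512×17.3 = 51318
T = 51318 / 474.4632 = 108.2 °C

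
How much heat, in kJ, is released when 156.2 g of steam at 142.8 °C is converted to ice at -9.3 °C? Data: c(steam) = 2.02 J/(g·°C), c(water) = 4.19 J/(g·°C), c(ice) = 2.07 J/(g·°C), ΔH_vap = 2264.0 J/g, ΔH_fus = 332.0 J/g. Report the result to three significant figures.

q1 (cool steam 142.8→100 °C): 156.2 × 2.02 × 42.8 = 13504 J
q2 (condense at 100 °C): 156.2 × 2264.0 = 353637 J
q3 (cool water 100→0 °C): 156.2 × 4.19 × 100.0 = 65448 J
q4 (freeze at 0 °C): 156.2 × 332.0 = 51858 J
q5 (cool ice 0→-9.3 °C): 156.2 × 2.07 × 9.3 = 3007 J
Total: 13504 + 353637 + 65448 + 51858 + 3007 = 487454 J = 487 kJ

q = 487 kJ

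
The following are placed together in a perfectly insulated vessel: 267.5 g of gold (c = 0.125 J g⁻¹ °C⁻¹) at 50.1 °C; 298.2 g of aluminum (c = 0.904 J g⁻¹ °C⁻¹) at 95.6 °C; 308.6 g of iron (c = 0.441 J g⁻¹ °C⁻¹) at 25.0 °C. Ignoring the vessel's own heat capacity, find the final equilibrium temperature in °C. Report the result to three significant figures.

T_f = 70.3 °C

Σ mᵢcᵢ(T − Tᵢ) = 0  ⇒  T = Σ mᵢcᵢTᵢ / Σ mᵢcᵢ
Σ mᵢcᵢ = 267.5×0.125 + 298.2×0.904 + 308.6×0.441 = 439.1029
Σ mᵢcᵢTᵢ = 33.4375×50.1 + 269.5728×95.6 + 136.0926×25.0 = 30849
T = 30849 / 439.1029 = 70.25 °C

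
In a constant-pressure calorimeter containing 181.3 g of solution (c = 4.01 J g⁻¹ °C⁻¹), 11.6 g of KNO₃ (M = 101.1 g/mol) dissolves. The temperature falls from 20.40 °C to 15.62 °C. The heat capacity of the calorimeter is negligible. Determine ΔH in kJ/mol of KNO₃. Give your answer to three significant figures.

|ΔT| = |15.62 − 20.40| = 4.78 °C
|q_surr| = (181.3 × 4.01) × 4.78 = 727.013 × 4.78 = 3475 J
n(KNO₃) = 11.6 / 101.1 = 0.1147 mol
Temperature fell, so q_rxn = +|q_surr| = 3.475 kJ
ΔH = q_rxn / n = 30.30 kJ/mol

ΔH = 30.3 kJ/mol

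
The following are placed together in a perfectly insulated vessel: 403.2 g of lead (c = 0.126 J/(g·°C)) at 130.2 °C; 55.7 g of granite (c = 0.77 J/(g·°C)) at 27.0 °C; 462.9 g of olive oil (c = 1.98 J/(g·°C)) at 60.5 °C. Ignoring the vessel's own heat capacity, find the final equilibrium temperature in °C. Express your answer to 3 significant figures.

Σ mᵢcᵢ(T − Tᵢ) = 0  ⇒  T = Σ mᵢcᵢTᵢ / Σ mᵢcᵢ
Σ mᵢcᵢ = 403.2×0.126 + 55.7×0.77 + 462.9×1.98 = 1010.2342
Σ mᵢcᵢTᵢ = 50.8032×130.2 + 42.889×27.0 + 916.542×60.5 = 63223
T = 63223 / 1010.2342 = 62.58 °C

T_f = 62.6 °C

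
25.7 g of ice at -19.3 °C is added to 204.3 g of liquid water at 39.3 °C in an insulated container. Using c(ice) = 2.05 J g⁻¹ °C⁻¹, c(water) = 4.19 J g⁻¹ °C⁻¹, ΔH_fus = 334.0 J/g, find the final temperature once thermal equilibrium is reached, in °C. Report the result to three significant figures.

T_f = 24.9 °C

Heat to bring ice to 0 °C and melt it: q₁ = 25.7×2.05×19.3 + 25.7×334.0 = 9600.6 J
Heat the water can supply cooling to 0 °C: 204.3×4.19×39.3 = 33641.5 J > q₁, so all ice melts.
Energy balance: 204.3×4.19×(39.3 − T) = 9600.6 + 25.7×4.19×(T − 0)
856.017(39.3 − T) = 9600.6 + 107.683 T
33641.5 − 9600.6 = 963.700 T
T = 24040.9 / 963.700 = 24.946 °C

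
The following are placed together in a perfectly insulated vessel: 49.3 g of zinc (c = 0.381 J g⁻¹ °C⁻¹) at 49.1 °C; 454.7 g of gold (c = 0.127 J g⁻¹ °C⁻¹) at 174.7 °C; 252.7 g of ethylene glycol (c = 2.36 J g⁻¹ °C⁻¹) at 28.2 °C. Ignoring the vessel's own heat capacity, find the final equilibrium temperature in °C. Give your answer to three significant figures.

T_f = 41.4 °C

Σ mᵢcᵢ(T − Tᵢ) = 0  ⇒  T = Σ mᵢcᵢTᵢ / Σ mᵢcᵢ
Σ mᵢcᵢ = 49.3×0.381 + 454.7×0.127 + 252.7×2.36 = 672.9022
Σ mᵢcᵢTᵢ = 18.7833×49.1 + 57.7469×174.7 + 596.372×28.2 = 27828
T = 27828 / 672.9022 = 41.36 °C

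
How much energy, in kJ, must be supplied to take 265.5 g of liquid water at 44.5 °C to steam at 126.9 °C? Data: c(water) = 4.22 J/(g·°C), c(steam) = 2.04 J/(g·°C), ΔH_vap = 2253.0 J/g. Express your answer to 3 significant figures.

q = 675 kJ

q1 (heat water 44.5→100.0 °C): 265.5 × 4.22 × 55.5 = 62183 J
q2 (vaporize at 100 °C): 265.5 × 2253.0 = 598172 J
q3 (heat steam 100.0→126.9 °C): 265.5 × 2.04 × 26.9 = 14570 J
Total: 62183 + 598172 + 14570 = 674925 J = 675 kJ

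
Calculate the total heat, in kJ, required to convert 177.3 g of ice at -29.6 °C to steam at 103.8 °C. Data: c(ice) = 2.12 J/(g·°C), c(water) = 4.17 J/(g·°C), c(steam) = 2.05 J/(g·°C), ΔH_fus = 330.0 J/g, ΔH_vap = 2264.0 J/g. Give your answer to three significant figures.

q = 546 kJ

q1 (heat ice -29.6→0.0 °C): 177.3 × 2.12 × 29.6 = 11126 J
q2 (melt at 0 °C): 177.3 × 330.0 = 58509 J
q3 (heat water 0.0→100.0 °C): 177.3 × 4.17 × 100.0 = 73934 J
q4 (vaporize at 100 °C): 177.3 × 2264.0 = 401407 J
q5 (heat steam 100.0→103.8 °C): 177.3 × 2.05 × 3.8 = 1381 J
Total: 11126 + 58509 + 73934 + 401407 + 1381 = 546357 J = 546 kJ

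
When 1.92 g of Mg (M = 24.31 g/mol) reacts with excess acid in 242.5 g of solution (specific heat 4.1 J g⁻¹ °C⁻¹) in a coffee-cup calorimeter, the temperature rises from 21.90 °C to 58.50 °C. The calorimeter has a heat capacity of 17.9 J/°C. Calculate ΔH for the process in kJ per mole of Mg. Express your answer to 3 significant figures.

ΔH = -469 kJ/mol

|ΔT| = |58.50 − 21.90| = 36.60 °C
|q_surr| = (242.5 × 4.1 + 17.9) × 36.60 = 1012.15 × 36.60 = 37040 J
n(Mg) = 1.92 / 24.31 = 0.07898 mol
Temperature rose, so q_rxn = −|q_surr| = -37.04 kJ
ΔH = q_rxn / n = -469.0 kJ/mol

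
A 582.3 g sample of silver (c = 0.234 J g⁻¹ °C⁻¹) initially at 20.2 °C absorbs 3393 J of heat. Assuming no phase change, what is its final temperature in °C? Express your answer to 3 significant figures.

T_f = 45.1 °C

ΔT = q / (m c) = 3393 / (582.3 × 0.234) = 24.90 °C
T_f = 20.2 + 24.90 = 45.10 °C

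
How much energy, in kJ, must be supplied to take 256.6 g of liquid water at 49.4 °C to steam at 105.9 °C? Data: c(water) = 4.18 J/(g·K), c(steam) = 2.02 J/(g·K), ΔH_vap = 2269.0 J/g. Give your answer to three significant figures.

q = 640 kJ

q1 (heat water 49.4→100.0 °C): 256.6 × 4.18 × 50.6 = 54273 J
q2 (vaporize at 100 °C): 256.6 × 2269.0 = 582225 J
q3 (heat steam 100.0→105.9 °C): 256.6 × 2.02 × 5.9 = 3058 J
Total: 54273 + 582225 + 3058 = 639556 J = 640 kJ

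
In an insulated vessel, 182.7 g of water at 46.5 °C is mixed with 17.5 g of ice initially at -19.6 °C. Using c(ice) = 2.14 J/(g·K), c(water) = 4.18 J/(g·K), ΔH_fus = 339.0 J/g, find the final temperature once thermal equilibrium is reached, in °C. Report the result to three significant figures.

Heat to bring ice to 0 °C and melt it: q₁ = 17.5×2.14×19.6 + 17.5×339.0 = 6666.5 J
Heat the water can supply cooling to 0 °C: 182.7×4.18×46.5 = 35511.4 J > q₁, so all ice melts.
Energy balance: 182.7×4.18×(46.5 − T) = 6666.5 + 17.5×4.18×(T − 0)
763.686(46.5 − T) = 6666.5 + 73.15 T
35511.4 − 6666.5 = 836.836 T
T = 28844.9 / 836.836 = 34.47 °C

T_f = 34.5 °C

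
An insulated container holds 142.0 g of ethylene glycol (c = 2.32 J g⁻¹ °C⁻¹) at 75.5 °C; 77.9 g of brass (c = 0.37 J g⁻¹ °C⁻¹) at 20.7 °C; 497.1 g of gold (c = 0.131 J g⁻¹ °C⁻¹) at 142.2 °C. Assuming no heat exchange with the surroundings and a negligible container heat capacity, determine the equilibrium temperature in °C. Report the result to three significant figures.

Σ mᵢcᵢ(T − Tᵢ) = 0  ⇒  T = Σ mᵢcᵢTᵢ / Σ mᵢcᵢ
Σ mᵢcᵢ = 142.0×2.32 + 77.9×0.37 + 497.1×0.131 = 423.3831
Σ mᵢcᵢTᵢ = 329.44×75.5 + 28.823×20.7 + 65.1201×142.2 = 34729
T = 34729 / 423.3831 = 82.03 °C

T_f = 82.0 °C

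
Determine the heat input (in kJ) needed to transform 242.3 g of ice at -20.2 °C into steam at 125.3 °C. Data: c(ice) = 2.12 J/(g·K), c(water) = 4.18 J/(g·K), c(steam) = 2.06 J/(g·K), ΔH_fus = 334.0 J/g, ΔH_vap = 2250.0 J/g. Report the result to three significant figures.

q1 (heat ice -20.2→0.0 °C): 242.3 × 2.12 × 20.2 = 10376 J
q2 (melt at 0 °C): 242.3 × 334.0 = 80928 J
q3 (heat water 0.0→100.0 °C): 242.3 × 4.18 × 100.0 = 101281 J
q4 (vaporize at 100 °C): 242.3 × 2250.0 = 545175 J
q5 (heat steam 100.0→125.3 °C): 242.3 × 2.06 × 25.3 = 12628 J
Total: 10376 + 80928 + 101281 + 545175 + 12628 = 750388 J = 750 kJ

q = 750 kJ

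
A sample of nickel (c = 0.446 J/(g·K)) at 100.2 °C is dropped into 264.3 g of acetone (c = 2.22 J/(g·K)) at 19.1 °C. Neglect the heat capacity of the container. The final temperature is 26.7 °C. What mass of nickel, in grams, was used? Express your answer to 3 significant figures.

m = 136 g

q_gained = (264.3 × 2.22) × (26.7 − 19.1) = 4459 J
q_lost = m × 0.446 × (100.2 − 26.7) = 32.781 m
m = 4459 / 32.781 = 136 g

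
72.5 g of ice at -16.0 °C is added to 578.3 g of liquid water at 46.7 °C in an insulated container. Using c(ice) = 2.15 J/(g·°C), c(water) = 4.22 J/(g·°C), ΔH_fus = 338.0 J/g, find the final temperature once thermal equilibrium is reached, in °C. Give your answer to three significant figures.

T_f = 31.7 °C

Heat to bring ice to 0 °C and melt it: q₁ = 72.5×2.15×16.0 + 72.5×338.0 = 26999 J
Heat the water can supply cooling to 0 °C: 578.3×4.22×46.7 = 113968 J > q₁, so all ice melts.
Energy balance: 578.3×4.22×(46.7 − T) = 26999 + 72.5×4.22×(T − 0)
2440.426(46.7 − T) = 26999 + 305.95 T
113968 − 26999 = 2746.376 T
T = 86969 / 2746.376 = 31.67 °C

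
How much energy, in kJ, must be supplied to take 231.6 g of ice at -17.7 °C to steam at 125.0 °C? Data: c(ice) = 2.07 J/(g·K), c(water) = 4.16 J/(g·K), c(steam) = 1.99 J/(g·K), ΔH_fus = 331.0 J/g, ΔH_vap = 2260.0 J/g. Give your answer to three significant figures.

q1 (heat ice -17.7→0.0 °C): 231.6 × 2.07 × 17.7 = 8486 J
q2 (melt at 0 °C): 231.6 × 331.0 = 76660 J
q3 (heat water 0.0→100.0 °C): 231.6 × 4.16 × 100.0 = 96346 J
q4 (vaporize at 100 °C): 231.6 × 2260.0 = 523416 J
q5 (heat steam 100.0→125.0 °C): 231.6 × 1.99 × 25.0 = 11522 J
Total: 8486 + 76660 + 96346 + 523416 + 11522 = 716430 J = 716 kJ

q = 716 kJ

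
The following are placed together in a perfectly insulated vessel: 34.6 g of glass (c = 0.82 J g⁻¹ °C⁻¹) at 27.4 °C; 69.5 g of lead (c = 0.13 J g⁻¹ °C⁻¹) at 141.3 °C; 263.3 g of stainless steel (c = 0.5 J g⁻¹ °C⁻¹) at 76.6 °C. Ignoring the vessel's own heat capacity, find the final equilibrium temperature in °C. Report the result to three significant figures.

T_f = 71.8 °C

Σ mᵢcᵢ(T − Tᵢ) = 0  ⇒  T = Σ mᵢcᵢTᵢ / Σ mᵢcᵢ
Σ mᵢcᵢ = 34.6×0.82 + 69.5×0.13 + 263.3×0.5 = 169.057
Σ mᵢcᵢTᵢ = 28.372×27.4 + 9.035×141.3 + 131.65×76.6 = 12138
T = 12138 / 169.057 = 71.80 °C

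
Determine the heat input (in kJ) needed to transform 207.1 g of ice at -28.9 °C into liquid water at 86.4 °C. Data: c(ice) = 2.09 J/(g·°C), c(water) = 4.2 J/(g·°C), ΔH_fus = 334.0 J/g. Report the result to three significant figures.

q1 (heat ice -28.9→0.0 °C): 207.1 × 2.09 × 28.9 = 12509 J
q2 (melt at 0 °C): 207.1 × 334.0 = 69171 J
q3 (heat water 0.0→86.4 °C): 207.1 × 4.2 × 86.4 = 75152 J
Total: 12509 + 69171 + 75152 = 156832 J = 157 kJ

q = 157 kJ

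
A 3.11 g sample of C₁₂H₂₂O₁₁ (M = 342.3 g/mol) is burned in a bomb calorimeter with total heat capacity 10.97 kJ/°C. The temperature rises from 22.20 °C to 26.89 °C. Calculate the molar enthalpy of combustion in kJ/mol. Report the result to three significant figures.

ΔH = -5660 kJ/mol

ΔT = 26.89 − 22.20 = 4.69 °C
q_cal = C_cal × ΔT = 10.97 × 4.69 = 51.4493 kJ
n = 3.11 / 342.3 = 0.009086 mol
q_rxn = −q_cal = -51.4493 kJ
ΔH = -51.4493 / 0.009086 = -5662 kJ/mol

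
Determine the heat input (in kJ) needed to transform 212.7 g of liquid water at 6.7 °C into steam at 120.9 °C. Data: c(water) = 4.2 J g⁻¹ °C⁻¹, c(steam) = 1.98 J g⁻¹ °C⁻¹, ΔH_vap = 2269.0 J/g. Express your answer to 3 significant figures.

q1 (heat water 6.7→100.0 °C): 212.7 × 4.2 × 93.3 = 83349 J
q2 (vaporize at 100 °C): 212.7 × 2269.0 = 482616 J
q3 (heat steam 100.0→120.9 °C): 212.7 × 1.98 × 20.9 = 8802 J
Total: 83349 + 482616 + 8802 = 574767 J = 575 kJ

q = 575 kJ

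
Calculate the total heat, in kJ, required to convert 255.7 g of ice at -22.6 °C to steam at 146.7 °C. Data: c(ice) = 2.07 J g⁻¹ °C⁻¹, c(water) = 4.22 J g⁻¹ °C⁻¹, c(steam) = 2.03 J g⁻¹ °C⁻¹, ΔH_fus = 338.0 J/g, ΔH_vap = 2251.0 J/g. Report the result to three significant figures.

q1 (heat ice -22.6→0.0 °C): 255.7 × 2.07 × 22.6 = 11962 J
q2 (melt at 0 °C): 255.7 × 338.0 = 86427 J
q3 (heat water 0.0→100.0 °C): 255.7 × 4.22 × 100.0 = 107905 J
q4 (vaporize at 100 °C): 255.7 × 2251.0 = 575581 J
q5 (heat steam 100.0→146.7 °C): 255.7 × 2.03 × 46.7 = 24241 J
Total: 11962 + 86427 + 107905 + 575581 + 24241 = 806116 J = 806 kJ

q = 806 kJ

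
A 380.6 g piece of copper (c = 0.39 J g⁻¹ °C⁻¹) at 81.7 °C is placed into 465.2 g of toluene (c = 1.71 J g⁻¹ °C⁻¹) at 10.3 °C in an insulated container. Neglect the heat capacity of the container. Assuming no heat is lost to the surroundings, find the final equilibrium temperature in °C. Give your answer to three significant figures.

Heat lost by copper = heat gained by toluene.
(380.6)(0.39)(81.7 − T) = (465.2)(1.71)(T − 10.3)
148.434 (81.7 − T) = 795.492 (T − 10.3)
12127 − 148.434 T = 795.492 T − 8193.6
20320.6 = 943.926 T
T = 21.53 °C

T_f = 21.5 °C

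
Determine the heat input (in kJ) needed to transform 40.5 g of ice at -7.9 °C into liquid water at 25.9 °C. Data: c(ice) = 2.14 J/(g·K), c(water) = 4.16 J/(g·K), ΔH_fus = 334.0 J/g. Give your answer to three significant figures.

q1 (heat ice -7.9→0.0 °C): 40.5 × 2.14 × 7.9 = 685 J
q2 (melt at 0 °C): 40.5 × 334.0 = 13527 J
q3 (heat water 0.0→25.9 °C): 40.5 × 4.16 × 25.9 = 4364 J
Total: 685 + 13527 + 4364 = 18576 J = 18.6 kJ

q = 18.6 kJ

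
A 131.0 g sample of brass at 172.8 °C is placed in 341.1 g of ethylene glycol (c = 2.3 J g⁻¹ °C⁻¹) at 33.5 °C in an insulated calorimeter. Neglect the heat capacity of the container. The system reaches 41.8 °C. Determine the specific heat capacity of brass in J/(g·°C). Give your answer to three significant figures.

c = 0.379 J/(g·°C)

q_gained = (341.1 × 2.3) × (41.8 − 33.5) = 6512 J
q_lost = 131.0 × c × (172.8 − 41.8) = 17161 c
Set equal: c = 6512 / 17161 = 0.379 J/(g·°C)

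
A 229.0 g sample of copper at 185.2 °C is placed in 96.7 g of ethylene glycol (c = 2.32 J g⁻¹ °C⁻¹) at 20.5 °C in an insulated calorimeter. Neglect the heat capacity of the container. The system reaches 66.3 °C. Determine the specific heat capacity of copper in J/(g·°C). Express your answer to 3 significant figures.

q_gained = (96.7 × 2.32) × (66.3 − 20.5) = 10270 J
q_lost = 229.0 × c × (185.2 − 66.3) = 27228.1 c
Set equal: c = 10270 / 27228.1 = 0.377 J/(g·°C)

c = 0.377 J/(g·°C)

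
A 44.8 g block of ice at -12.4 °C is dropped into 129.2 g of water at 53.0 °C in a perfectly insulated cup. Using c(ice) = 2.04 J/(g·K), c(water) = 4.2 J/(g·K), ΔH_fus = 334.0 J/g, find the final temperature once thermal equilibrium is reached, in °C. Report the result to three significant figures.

T_f = 17.3 °C

Heat to bring ice to 0 °C and melt it: q₁ = 44.8×2.04×12.4 + 44.8×334.0 = 16096 J
Heat the water can supply cooling to 0 °C: 129.2×4.2×53.0 = 28759.9 J > q₁, so all ice melts.
Energy balance: 129.2×4.2×(53.0 − T) = 16096 + 44.8×4.2×(T − 0)
542.64(53.0 − T) = 16096 + 188.16 T
28759.9 − 16096 = 730.80 T
T = 12663.9 / 730.80 = 17.33 °C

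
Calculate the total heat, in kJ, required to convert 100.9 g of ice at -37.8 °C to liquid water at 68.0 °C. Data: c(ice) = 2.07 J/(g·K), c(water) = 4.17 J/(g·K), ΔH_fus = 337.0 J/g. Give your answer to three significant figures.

q = 70.5 kJ

q1 (heat ice -37.8→0.0 °C): 100.9 × 2.07 × 37.8 = 7895 J
q2 (melt at 0 °C): 100.9 × 337.0 = 34003 J
q3 (heat water 0.0→68.0 °C): 100.9 × 4.17 × 68.0 = 28611 J
Total: 7895 + 34003 + 28611 = 70509 J = 70.5 kJ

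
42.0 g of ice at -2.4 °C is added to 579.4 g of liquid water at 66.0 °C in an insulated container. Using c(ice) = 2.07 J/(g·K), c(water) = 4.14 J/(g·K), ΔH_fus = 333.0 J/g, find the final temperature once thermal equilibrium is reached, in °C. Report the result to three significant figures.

T_f = 56.0 °C

Heat to bring ice to 0 °C and melt it: q₁ = 42.0×2.07×2.4 + 42.0×333.0 = 14195 J
Heat the water can supply cooling to 0 °C: 579.4×4.14×66.0 = 158315 J > q₁, so all ice melts.
Energy balance: 579.4×4.14×(66.0 − T) = 14195 + 42.0×4.14×(T − 0)
2398.716(66.0 − T) = 14195 + 173.88 T
158315 − 14195 = 2572.596 T
T = 144120 / 2572.596 = 56.02 °C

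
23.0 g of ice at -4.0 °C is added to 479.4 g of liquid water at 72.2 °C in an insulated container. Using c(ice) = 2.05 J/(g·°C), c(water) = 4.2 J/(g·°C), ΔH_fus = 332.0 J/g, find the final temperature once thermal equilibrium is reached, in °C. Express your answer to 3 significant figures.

Heat to bring ice to 0 °C and melt it: q₁ = 23.0×2.05×4.0 + 23.0×332.0 = 7824.6 J
Heat the water can supply cooling to 0 °C: 479.4×4.2×72.2 = 145373 J > q₁, so all ice melts.
Energy balance: 479.4×4.2×(72.2 − T) = 7824.6 + 23.0×4.2×(T − 0)
2013.48(72.2 − T) = 7824.6 + 96.6 T
145373 − 7824.6 = 2110.08 T
T = 137548.4 / 2110.08 = 65.19 °C

T_f = 65.2 °C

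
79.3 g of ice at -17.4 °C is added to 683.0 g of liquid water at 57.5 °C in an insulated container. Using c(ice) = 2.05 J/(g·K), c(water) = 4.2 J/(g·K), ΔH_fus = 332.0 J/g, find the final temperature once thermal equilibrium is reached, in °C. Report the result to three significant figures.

T_f = 42.4 °C

Heat to bring ice to 0 °C and melt it: q₁ = 79.3×2.05×17.4 + 79.3×332.0 = 29156 J
Heat the water can supply cooling to 0 °C: 683.0×4.2×57.5 = 164945 J > q₁, so all ice melts.
Energy balance: 683.0×4.2×(57.5 − T) = 29156 + 79.3×4.2×(T − 0)
2868.6(57.5 − T) = 29156 + 333.06 T
164945 − 29156 = 3201.66 T
T = 135789 / 3201.66 = 42.41 °C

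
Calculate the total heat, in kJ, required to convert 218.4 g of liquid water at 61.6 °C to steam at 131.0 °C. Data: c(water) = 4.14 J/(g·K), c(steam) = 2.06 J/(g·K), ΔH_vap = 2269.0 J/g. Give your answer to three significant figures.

q1 (heat water 61.6→100.0 °C): 218.4 × 4.14 × 38.4 = 34720 J
q2 (vaporize at 100 °C): 218.4 × 2269.0 = 495550 J
q3 (heat steam 100.0→131.0 °C): 218.4 × 2.06 × 31.0 = 13947 J
Total: 34720 + 495550 + 13947 = 544217 J = 544 kJ

q = 544 kJ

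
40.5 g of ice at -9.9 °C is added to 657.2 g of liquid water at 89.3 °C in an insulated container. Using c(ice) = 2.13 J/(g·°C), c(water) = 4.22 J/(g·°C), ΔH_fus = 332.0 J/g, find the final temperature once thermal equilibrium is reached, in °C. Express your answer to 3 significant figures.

T_f = 79.3 °C

Heat to bring ice to 0 °C and melt it: q₁ = 40.5×2.13×9.9 + 40.5×332.0 = 14300 J
Heat the water can supply cooling to 0 °C: 657.2×4.22×89.3 = 247663 J > q₁, so all ice melts.
Energy balance: 657.2×4.22×(89.3 − T) = 14300 + 40.5×4.22×(T − 0)
2773.384(89.3 − T) = 14300 + 170.91 T
247663 − 14300 = 2944.294 T
T = 233363 / 2944.294 = 79.26 °C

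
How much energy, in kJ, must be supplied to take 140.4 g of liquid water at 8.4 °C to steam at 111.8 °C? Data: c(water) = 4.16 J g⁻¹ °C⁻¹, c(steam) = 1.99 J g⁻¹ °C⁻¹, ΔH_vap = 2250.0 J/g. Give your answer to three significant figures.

q = 373 kJ

q1 (heat water 8.4→100.0 °C): 140.4 × 4.16 × 91.6 = 53500 J
q2 (vaporize at 100 °C): 140.4 × 2250.0 = 315900 J
q3 (heat steam 100.0→111.8 °C): 140.4 × 1.99 × 11.8 = 3297 J
Total: 53500 + 315900 + 3297 = 372697 J = 373 kJ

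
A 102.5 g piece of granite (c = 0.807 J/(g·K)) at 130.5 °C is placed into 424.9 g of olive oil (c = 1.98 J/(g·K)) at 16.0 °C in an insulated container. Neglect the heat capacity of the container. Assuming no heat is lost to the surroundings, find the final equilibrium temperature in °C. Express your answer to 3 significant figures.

Heat lost by granite = heat gained by olive oil.
(102.5)(0.807)(130.5 − T) = (424.9)(1.98)(T − 16.0)
82.7175 (130.5 − T) = 841.302 (T − 16.0)
10794.6 − 82.7175 T = 841.302 T − 13460.8
24255.4 = 924.0195 T
T = 26.2499 °C

T_f = 26.2 °C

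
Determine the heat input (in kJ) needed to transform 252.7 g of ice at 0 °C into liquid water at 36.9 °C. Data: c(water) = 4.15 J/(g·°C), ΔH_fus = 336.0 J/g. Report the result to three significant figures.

q1 (melt at 0 °C): 252.7 × 336.0 = 84907 J
q2 (heat water 0.0→36.9 °C): 252.7 × 4.15 × 36.9 = 38697 J
Total: 84907 + 38697 = 123604 J = 124 kJ

q = 124 kJ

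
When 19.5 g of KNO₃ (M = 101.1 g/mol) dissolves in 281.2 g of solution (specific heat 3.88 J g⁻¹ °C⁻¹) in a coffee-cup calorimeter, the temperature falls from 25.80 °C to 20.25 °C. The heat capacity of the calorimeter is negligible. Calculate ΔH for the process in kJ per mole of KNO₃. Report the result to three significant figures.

ΔH = 31.4 kJ/mol

|ΔT| = |20.25 − 25.80| = 5.55 °C
|q_surr| = (281.2 × 3.88) × 5.55 = 1091.056 × 5.55 = 6055 J
n(KNO₃) = 19.5 / 101.1 = 0.1929 mol
Temperature fell, so q_rxn = +|q_surr| = 6.055 kJ
ΔH = q_rxn / n = 31.39 kJ/mol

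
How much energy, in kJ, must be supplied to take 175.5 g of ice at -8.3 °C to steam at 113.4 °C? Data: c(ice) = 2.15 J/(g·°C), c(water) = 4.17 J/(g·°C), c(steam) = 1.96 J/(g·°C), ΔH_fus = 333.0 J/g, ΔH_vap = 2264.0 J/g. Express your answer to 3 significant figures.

q = 537 kJ

q1 (heat ice -8.3→0.0 °C): 175.5 × 2.15 × 8.3 = 3132 J
q2 (melt at 0 °C): 175.5 × 333.0 = 58442 J
q3 (heat water 0.0→100.0 °C): 175.5 × 4.17 × 100.0 = 73184 J
q4 (vaporize at 100 °C): 175.5 × 2264.0 = 397332 J
q5 (heat steam 100.0→113.4 °C): 175.5 × 1.96 × 13.4 = 4609 J
Total: 3132 + 58442 + 73184 + 397332 + 4609 = 536699 J = 537 kJ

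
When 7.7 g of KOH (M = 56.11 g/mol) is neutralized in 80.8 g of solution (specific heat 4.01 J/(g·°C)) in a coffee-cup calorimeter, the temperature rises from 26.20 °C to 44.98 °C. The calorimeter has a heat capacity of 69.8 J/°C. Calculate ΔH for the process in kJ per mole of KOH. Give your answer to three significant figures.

|ΔT| = |44.98 − 26.20| = 18.78 °C
|q_surr| = (80.8 × 4.01 + 69.8) × 18.78 = 393.808 × 18.78 = 7396 J
n(KOH) = 7.7 / 56.11 = 0.1372 mol
Temperature rose, so q_rxn = −|q_surr| = -7.396 kJ
ΔH = q_rxn / n = -53.91 kJ/mol

ΔH = -53.9 kJ/mol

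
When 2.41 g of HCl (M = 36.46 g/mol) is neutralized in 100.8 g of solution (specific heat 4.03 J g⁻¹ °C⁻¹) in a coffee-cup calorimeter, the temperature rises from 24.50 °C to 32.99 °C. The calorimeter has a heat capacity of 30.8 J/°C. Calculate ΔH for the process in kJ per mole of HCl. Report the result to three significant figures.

ΔH = -56.1 kJ/mol

|ΔT| = |32.99 − 24.50| = 8.49 °C
|q_surr| = (100.8 × 4.03 + 30.8) × 8.49 = 437.024 × 8.49 = 3710 J
n(HCl) = 2.41 / 36.46 = 0.06610 mol
Temperature rose, so q_rxn = −|q_surr| = -3.710 kJ
ΔH = q_rxn / n = -56.13 kJ/mol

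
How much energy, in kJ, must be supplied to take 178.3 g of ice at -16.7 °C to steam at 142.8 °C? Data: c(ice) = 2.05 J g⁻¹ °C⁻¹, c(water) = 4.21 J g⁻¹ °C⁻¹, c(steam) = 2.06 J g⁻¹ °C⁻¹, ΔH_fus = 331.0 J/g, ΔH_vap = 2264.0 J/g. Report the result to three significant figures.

q = 560 kJ

q1 (heat ice -16.7→0.0 °C): 178.3 × 2.05 × 16.7 = 6104 J
q2 (melt at 0 °C): 178.3 × 331.0 = 59017 J
q3 (heat water 0.0→100.0 °C): 178.3 × 4.21 × 100.0 = 75064 J
q4 (vaporize at 100 °C): 178.3 × 2264.0 = 403671 J
q5 (heat steam 100.0→142.8 °C): 178.3 × 2.06 × 42.8 = 15720 J
Total: 6104 + 59017 + 75064 + 403671 + 15720 = 559576 J = 560 kJ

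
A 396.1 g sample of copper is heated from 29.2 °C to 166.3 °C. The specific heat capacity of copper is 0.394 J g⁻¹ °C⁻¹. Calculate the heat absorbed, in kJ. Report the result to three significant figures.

q = 21.4 kJ

q = m c ΔT = 396.1 × 0.394 × (166.3 − 29.2)
q = 396.1 × 0.394 × 137.1 = 21400 J = 21.4 kJ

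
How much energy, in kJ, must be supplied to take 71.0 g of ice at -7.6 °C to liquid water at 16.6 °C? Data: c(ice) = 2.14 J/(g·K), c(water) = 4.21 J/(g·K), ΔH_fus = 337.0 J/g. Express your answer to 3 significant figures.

q1 (heat ice -7.6→0.0 °C): 71.0 × 2.14 × 7.6 = 1155 J
q2 (melt at 0 °C): 71.0 × 337.0 = 23927 J
q3 (heat water 0.0→16.6 °C): 71.0 × 4.21 × 16.6 = 4962 J
Total: 1155 + 23927 + 4962 = 30044 J = 30.0 kJ

q = 30.0 kJ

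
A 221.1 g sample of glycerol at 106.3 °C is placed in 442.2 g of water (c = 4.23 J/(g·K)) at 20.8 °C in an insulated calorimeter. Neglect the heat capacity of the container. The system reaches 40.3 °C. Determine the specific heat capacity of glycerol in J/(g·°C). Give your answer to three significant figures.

c = 2.50 J/(g·°C)

q_gained = (442.2 × 4.23) × (40.3 − 20.8) = 36470 J
q_lost = 221.1 × c × (106.3 − 40.3) = 14592.6 c
Set equal: c = 36470 / 14592.6 = 2.50 J/(g·°C)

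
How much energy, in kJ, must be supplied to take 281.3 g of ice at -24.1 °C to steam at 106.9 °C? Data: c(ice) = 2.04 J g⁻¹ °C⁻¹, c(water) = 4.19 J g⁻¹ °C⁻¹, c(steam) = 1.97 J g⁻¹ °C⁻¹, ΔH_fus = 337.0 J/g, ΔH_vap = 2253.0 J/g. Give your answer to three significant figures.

q = 864 kJ

q1 (heat ice -24.1→0.0 °C): 281.3 × 2.04 × 24.1 = 13830 J
q2 (melt at 0 °C): 281.3 × 337.0 = 94798 J
q3 (heat water 0.0→100.0 °C): 281.3 × 4.19 × 100.0 = 117865 J
q4 (vaporize at 100 °C): 281.3 × 2253.0 = 633769 J
q5 (heat steam 100.0→106.9 °C): 281.3 × 1.97 × 6.9 = 3824 J
Total: 13830 + 94798 + 117865 + 633769 + 3824 = 864086 J = 864 kJ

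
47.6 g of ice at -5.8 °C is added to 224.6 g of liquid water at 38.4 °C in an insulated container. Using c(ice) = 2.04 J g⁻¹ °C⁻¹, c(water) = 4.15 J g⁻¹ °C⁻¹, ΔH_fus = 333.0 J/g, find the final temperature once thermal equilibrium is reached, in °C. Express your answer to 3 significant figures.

T_f = 17.2 °C

Heat to bring ice to 0 °C and melt it: q₁ = 47.6×2.04×5.8 + 47.6×333.0 = 16414 J
Heat the water can supply cooling to 0 °C: 224.6×4.15×38.4 = 35792.3 J > q₁, so all ice melts.
Energy balance: 224.6×4.15×(38.4 − T) = 16414 + 47.6×4.15×(T − 0)
932.09(38.4 − T) = 16414 + 197.54 T
35792.3 − 16414 = 1129.63 T
T = 19378.3 / 1129.63 = 17.15 °C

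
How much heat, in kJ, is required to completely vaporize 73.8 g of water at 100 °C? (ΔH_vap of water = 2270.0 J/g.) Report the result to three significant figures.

q = m × ΔH_vap = 73.8 × 2270.0 = 167500 J = 168 kJ

q = 168 kJ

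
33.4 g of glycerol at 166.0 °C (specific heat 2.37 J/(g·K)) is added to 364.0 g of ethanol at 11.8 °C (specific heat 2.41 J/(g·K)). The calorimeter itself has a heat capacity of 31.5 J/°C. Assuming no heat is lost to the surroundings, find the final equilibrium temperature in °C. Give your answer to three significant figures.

T_f = 24.2 °C

Heat lost by glycerol = heat gained by ethanol + calorimeter.
(33.4)(2.37)(166.0 − T) = [(364.0)(2.41) + 31.5](T − 11.8)
79.158 (166.0 − T) = 908.74 (T − 11.8)
13140 − 79.158 T = 908.74 T − 10723
23863 = 987.898 T
T = 24.16 °C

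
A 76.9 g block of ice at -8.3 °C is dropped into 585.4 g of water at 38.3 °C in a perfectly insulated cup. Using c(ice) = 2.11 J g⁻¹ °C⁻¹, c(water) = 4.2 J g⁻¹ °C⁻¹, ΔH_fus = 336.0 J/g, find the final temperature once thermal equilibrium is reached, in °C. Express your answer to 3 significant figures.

T_f = 24.1 °C

Heat to bring ice to 0 °C and melt it: q₁ = 76.9×2.11×8.3 + 76.9×336.0 = 27185 J
Heat the water can supply cooling to 0 °C: 585.4×4.2×38.3 = 94167.4 J > q₁, so all ice melts.
Energy balance: 585.4×4.2×(38.3 − T) = 27185 + 76.9×4.2×(T − 0)
2458.68(38.3 − T) = 27185 + 322.98 T
94167.4 − 27185 = 2781.66 T
T = 66982.4 / 2781.66 = 24.08 °C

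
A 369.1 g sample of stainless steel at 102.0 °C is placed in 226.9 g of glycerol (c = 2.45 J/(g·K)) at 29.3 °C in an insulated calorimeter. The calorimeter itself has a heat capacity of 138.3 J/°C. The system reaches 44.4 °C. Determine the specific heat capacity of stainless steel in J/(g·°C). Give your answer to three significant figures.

q_gained = (226.9 × 2.45 + 138.3) × (44.4 − 29.3) = 10480 J
q_lost = 369.1 × c × (102.0 − 44.4) = 21260.16 c
Set equal: c = 10480 / 21260.16 = 0.493 J/(g·°C)

c = 0.493 J/(g·°C)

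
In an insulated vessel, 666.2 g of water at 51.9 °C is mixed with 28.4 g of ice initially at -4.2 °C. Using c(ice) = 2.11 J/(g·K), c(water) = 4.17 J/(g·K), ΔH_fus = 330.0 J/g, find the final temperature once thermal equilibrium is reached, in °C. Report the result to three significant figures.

Heat to bring ice to 0 °C and melt it: q₁ = 28.4×2.11×4.2 + 28.4×330.0 = 9623.7 J
Heat the water can supply cooling to 0 °C: 666.2×4.17×51.9 = 144181 J > q₁, so all ice melts.
Energy balance: 666.2×4.17×(51.9 − T) = 9623.7 + 28.4×4.17×(T − 0)
2778.054(51.9 − T) = 9623.7 + 118.428 T
144181 − 9623.7 = 2896.482 T
T = 134557.3 / 2896.482 = 46.46 °C

T_f = 46.5 °C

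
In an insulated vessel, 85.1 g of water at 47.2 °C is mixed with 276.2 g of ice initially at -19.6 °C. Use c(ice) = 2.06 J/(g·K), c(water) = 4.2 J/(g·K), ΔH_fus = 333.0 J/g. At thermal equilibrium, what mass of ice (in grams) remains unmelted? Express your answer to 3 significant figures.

Heat to warm all ice to 0 °C: 276.2×2.06×19.6 = 11152 J
Heat released by water cooling to 0 °C: 85.1×4.2×47.2 = 16870 J
16870 J < 11152 + 276.2×333.0 = 103126.6 J, so not all ice melts; final T = 0 °C.
Heat left for melting: 16870 − 11152 = 5718 J
Mass melted = 5718 / 333.0 = 17.17 g
Ice remaining = 276.2 − 17.17 = 259.03 g

m_ice remaining = 259 g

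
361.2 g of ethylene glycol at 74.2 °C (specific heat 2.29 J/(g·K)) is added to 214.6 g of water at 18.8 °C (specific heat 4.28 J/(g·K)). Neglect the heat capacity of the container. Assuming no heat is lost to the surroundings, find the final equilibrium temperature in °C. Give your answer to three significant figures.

T_f = 45.1 °C

Heat lost by ethylene glycol = heat gained by water.
(361.2)(2.29)(74.2 − T) = (214.6)(4.28)(T − 18.8)
827.148 (74.2 − T) = 918.488 (T − 18.8)
61374 − 827.148 T = 918.488 T − 17268
78642 = 1745.636 T
T = 45.05 °C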